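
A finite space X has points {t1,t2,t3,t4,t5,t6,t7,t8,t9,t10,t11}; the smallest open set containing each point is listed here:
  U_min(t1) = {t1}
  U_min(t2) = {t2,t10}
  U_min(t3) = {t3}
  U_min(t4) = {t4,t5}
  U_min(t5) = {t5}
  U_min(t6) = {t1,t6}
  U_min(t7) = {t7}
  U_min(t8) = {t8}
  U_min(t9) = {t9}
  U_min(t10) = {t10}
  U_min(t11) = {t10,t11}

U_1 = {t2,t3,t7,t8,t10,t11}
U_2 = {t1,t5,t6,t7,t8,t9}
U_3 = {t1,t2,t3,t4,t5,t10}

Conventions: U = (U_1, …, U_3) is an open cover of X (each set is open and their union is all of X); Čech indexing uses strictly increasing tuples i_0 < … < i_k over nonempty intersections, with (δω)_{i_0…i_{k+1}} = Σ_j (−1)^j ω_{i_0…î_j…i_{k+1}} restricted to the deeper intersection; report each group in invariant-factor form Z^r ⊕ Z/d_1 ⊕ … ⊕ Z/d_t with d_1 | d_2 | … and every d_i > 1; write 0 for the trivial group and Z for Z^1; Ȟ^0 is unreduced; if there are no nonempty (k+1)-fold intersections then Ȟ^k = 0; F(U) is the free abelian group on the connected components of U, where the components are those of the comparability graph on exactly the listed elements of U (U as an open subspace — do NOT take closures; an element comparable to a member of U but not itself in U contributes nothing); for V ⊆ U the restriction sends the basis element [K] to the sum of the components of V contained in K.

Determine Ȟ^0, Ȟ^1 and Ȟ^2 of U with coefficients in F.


nonempty overlaps:
  U12={t7,t8} U13={t2,t3,t10} U23={t1,t5}
components per intersection:
  U1: {t2,t10,t11} {t3} {t7} {t8}
  U2: {t1,t6} {t5} {t7} {t8} {t9}
  U3: {t1} {t2,t10} {t3} {t4,t5}
  U12: {t7} {t8}
  U13: {t2,t10} {t3}
  U23: {t1} {t5}
C dims 13,6; δ0: rk 6, SNF 1^6
degree 0: 13−6−0 = 7 → Ȟ^0 ≅ Z^7
degree 1: 6−0−6 = 0 → Ȟ^1 ≅ 0
degree 2: 0−0−0 = 0 → Ȟ^2 ≅ 0

Ȟ^0 = Z^7, Ȟ^1 = 0, Ȟ^2 = 0


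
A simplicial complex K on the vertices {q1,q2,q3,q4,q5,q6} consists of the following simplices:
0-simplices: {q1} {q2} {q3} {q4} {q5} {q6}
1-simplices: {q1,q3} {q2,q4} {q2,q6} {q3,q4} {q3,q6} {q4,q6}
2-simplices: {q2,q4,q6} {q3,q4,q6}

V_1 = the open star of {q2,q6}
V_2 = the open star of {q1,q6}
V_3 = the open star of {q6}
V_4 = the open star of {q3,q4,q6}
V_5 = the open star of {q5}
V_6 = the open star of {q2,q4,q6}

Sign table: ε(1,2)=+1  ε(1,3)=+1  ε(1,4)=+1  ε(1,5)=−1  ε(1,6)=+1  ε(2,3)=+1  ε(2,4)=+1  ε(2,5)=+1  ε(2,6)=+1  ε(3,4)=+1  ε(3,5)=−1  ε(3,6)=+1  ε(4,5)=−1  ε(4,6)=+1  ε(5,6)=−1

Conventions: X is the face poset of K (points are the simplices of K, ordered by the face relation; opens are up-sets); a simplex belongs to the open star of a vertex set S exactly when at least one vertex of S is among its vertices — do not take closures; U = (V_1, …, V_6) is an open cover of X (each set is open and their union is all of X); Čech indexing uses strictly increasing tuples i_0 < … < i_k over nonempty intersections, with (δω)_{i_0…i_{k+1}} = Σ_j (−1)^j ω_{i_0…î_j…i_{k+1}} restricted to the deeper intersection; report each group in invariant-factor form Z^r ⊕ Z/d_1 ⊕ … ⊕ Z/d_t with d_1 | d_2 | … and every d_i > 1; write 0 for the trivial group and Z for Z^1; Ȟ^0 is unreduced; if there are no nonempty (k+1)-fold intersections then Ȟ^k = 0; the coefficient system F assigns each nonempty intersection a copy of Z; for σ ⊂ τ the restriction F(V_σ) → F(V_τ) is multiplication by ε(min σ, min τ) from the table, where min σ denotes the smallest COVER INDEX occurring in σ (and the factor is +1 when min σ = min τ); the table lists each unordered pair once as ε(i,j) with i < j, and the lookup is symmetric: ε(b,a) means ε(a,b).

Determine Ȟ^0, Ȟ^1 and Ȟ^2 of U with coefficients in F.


nerve simplices:
  V1={{q2},{q6},{q2,q4},{q2,q6},{q3,q6},{q4,q6},{q2,q4,q6},{q3,q4,q6}} V2={{q1},{q6},{q1,q3},{q2,q6},{q3,q6},{q4,q6},{q2,q4,q6},{q3,q4,q6}} V3={{q6},{q2,q6},{q3,q6},{q4,q6},{q2,q4,q6},{q3,q4,q6}} V4={{q3},{q4},{q6},{q1,q3},{q2,q4},{q2,q6},{q3,q4},{q3,q6},{q4,q6},{q2,q4,q6},{q3,q4,q6}} V5={{q5}} V6={{q2},{q4},{q6},{q2,q4},{q2,q6},{q3,q4},{q3,q6},{q4,q6},{q2,q4,q6},{q3,q4,q6}}
  V12={{q6},{q2,q6},{q3,q6},{q4,q6},{q2,q4,q6},{q3,q4,q6}} V13={{q6},{q2,q6},{q3,q6},{q4,q6},{q2,q4,q6},{q3,q4,q6}} V14={{q6},{q2,q4},{q2,q6},{q3,q6},{q4,q6},{q2,q4,q6},{q3,q4,q6}} V16={{q2},{q6},{q2,q4},{q2,q6},{q3,q6},{q4,q6},{q2,q4,q6},{q3,q4,q6}} V23={{q6},{q2,q6},{q3,q6},{q4,q6},{q2,q4,q6},{q3,q4,q6}} V24={{q6},{q1,q3},{q2,q6},{q3,q6},{q4,q6},{q2,q4,q6},{q3,q4,q6}} V26={{q6},{q2,q6},{q3,q6},{q4,q6},{q2,q4,q6},{q3,q4,q6}} V34={{q6},{q2,q6},{q3,q6},{q4,q6},{q2,q4,q6},{q3,q4,q6}} V36={{q6},{q2,q6},{q3,q6},{q4,q6},{q2,q4,q6},{q3,q4,q6}} V46={{q4},{q6},{q2,q4},{q2,q6},{q3,q4},{q3,q6},{q4,q6},{q2,q4,q6},{q3,q4,q6}}
  V123={{q6},{q2,q6},{q3,q6},{q4,q6},{q2,q4,q6},{q3,q4,q6}} V124={{q6},{q2,q6},{q3,q6},{q4,q6},{q2,q4,q6},{q3,q4,q6}} V126={{q6},{q2,q6},{q3,q6},{q4,q6},{q2,q4,q6},{q3,q4,q6}} V134={{q6},{q2,q6},{q3,q6},{q4,q6},{q2,q4,q6},{q3,q4,q6}} V136={{q6},{q2,q6},{q3,q6},{q4,q6},{q2,q4,q6},{q3,q4,q6}} V146={{q6},{q2,q4},{q2,q6},{q3,q6},{q4,q6},{q2,q4,q6},{q3,q4,q6}} V234={{q6},{q2,q6},{q3,q6},{q4,q6},{q2,q4,q6},{q3,q4,q6}} V236={{q6},{q2,q6},{q3,q6},{q4,q6},{q2,q4,q6},{q3,q4,q6}} V246={{q6},{q2,q6},{q3,q6},{q4,q6},{q2,q4,q6},{q3,q4,q6}} V346={{q6},{q2,q6},{q3,q6},{q4,q6},{q2,q4,q6},{q3,q4,q6}}
  V1234={{q6},{q2,q6},{q3,q6},{q4,q6},{q2,q4,q6},{q3,q4,q6}} V1236={{q6},{q2,q6},{q3,q6},{q4,q6},{q2,q4,q6},{q3,q4,q6}} V1246={{q6},{q2,q6},{q3,q6},{q4,q6},{q2,q4,q6},{q3,q4,q6}} V1346={{q6},{q2,q6},{q3,q6},{q4,q6},{q2,q4,q6},{q3,q4,q6}} V2346={{q6},{q2,q6},{q3,q6},{q4,q6},{q2,q4,q6},{q3,q4,q6}}
  V12346={{q6},{q2,q6},{q3,q6},{q4,q6},{q2,q4,q6},{q3,q4,q6}}
C dims 6,10,10,5; δ0: rk 4, SNF 1^4; δ1: rk 6, SNF 1^6; δ2: rk 4, SNF 1^4
degree 0: 6−4−0 = 2 → Ȟ^0 ≅ Z^2
degree 1: 10−6−4 = 0 → Ȟ^1 ≅ 0
degree 2: 10−4−6 = 0 → Ȟ^2 ≅ 0

Ȟ^0 ≅ Z^2; Ȟ^1 ≅ 0; Ȟ^2 ≅ 0


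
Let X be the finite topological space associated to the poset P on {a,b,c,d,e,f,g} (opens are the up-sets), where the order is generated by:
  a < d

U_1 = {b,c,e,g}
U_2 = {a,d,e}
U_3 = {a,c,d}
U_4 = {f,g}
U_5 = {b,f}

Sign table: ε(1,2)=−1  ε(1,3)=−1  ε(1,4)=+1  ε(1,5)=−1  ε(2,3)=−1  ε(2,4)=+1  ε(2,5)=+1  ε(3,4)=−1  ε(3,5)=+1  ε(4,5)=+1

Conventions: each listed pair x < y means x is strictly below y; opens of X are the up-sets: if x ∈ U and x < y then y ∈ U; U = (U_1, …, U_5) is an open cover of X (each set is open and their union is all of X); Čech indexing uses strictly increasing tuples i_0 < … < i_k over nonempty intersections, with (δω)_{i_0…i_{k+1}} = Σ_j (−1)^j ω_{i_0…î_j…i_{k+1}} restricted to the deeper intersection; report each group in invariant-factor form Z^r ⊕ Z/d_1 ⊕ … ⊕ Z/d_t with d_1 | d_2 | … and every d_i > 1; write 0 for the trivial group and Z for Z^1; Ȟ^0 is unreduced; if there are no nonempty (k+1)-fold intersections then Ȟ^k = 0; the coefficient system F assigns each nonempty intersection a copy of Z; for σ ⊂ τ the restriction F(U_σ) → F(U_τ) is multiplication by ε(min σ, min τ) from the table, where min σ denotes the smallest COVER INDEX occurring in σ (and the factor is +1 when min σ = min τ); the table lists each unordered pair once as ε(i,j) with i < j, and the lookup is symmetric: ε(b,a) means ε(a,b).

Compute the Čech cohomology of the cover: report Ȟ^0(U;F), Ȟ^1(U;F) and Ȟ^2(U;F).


nerve simplices:
  U12={e} U13={c} U14={g} U15={b} U23={a,d} U45={f}
C dims 5,6; δ0: rk 5, SNF 1^4·2
degree 0: 5−5−0 = 0 → Ȟ^0 ≅ 0
degree 1: 6−0−5 = 1 plus torsion [2] → Ȟ^1 ≅ Z ⊕ Z/2
degree 2: 0−0−0 = 0 → Ȟ^2 ≅ 0

Ȟ^0 = 0, Ȟ^1 = Z ⊕ Z/2, Ȟ^2 = 0


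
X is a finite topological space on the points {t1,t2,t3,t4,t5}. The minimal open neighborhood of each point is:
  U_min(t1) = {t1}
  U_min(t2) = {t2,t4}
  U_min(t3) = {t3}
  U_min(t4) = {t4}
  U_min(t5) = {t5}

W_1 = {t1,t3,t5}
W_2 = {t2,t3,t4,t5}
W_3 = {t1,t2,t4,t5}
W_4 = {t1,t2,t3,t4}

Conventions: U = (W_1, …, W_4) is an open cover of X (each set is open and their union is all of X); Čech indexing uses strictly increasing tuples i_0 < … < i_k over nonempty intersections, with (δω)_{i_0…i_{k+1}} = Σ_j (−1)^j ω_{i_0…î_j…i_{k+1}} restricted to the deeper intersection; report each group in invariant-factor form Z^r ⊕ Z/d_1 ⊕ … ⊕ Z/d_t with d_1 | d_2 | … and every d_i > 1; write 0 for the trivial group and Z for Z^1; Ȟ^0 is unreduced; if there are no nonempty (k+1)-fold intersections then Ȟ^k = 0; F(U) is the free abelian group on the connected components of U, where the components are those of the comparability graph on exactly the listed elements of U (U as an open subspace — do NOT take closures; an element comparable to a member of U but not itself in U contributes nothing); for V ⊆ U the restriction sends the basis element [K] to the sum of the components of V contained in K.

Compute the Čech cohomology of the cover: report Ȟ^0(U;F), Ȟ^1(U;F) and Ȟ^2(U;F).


Ȟ^0 ≅ Z^4, Ȟ^1 ≅ 0, Ȟ^2 ≅ 0

intersection data:
  W12={t3,t5} W13={t1,t5} W14={t1,t3} W23={t2,t4,t5} W24={t2,t3,t4} W34={t1,t2,t4}
  W123={t5} W124={t3} W134={t1} W234={t2,t4}
components per intersection:
  W1: {t1} {t3} {t5}
  W2: {t2,t4} {t3} {t5}
  W3: {t1} {t2,t4} {t5}
  W4: {t1} {t2,t4} {t3}
  W12: {t3} {t5}
  W13: {t1} {t5}
  W14: {t1} {t3}
  W23: {t2,t4} {t5}
  W24: {t2,t4} {t3}
  W34: {t1} {t2,t4}
  W123: {t5}
  W124: {t3}
  W134: {t1}
  W234: {t2,t4}
C dims 12,12,4; δ0: rk 8, SNF 1^8; δ1: rk 4, SNF 1^4
Ȟ^0 = (12 − 8) − 0 = 4, so Ȟ^0 ≅ Z^4
Ȟ^1 = (12 − 4) − 8 = 0, so Ȟ^1 ≅ 0
Ȟ^2 = (4 − 0) − 4 = 0, so Ȟ^2 ≅ 0


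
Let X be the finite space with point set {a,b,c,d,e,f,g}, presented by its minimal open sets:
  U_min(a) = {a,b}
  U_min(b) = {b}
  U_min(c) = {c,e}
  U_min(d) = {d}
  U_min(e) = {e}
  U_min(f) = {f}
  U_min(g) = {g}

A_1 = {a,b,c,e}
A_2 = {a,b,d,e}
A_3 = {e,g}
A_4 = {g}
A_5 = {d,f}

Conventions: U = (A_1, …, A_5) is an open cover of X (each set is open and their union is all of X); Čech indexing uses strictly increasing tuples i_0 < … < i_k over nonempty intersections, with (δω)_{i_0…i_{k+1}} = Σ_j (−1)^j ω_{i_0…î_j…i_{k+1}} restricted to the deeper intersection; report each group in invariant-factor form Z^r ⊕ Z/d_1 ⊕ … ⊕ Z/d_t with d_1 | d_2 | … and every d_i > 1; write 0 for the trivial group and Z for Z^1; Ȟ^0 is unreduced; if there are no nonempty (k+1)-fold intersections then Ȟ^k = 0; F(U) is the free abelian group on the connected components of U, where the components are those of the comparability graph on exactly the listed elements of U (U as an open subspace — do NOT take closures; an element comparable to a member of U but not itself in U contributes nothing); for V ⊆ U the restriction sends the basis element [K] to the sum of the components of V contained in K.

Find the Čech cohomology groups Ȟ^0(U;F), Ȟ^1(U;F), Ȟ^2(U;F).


Ȟ^0 ≅ Z^5, Ȟ^1 ≅ 0, Ȟ^2 ≅ 0

intersection data:
  A12={a,b,e} A13={e} A23={e} A25={d} A34={g}
  A123={e}
components per intersection:
  A1: {a,b} {c,e}
  A2: {a,b} {d} {e}
  A3: {e} {g}
  A4: {g}
  A5: {d} {f}
  A12: {a,b} {e}
  A13: {e}
  A23: {e}
  A25: {d}
  A34: {g}
  A123: {e}
C dims 10,6,1; δ0: rk 5, SNF 1^5; δ1: rk 1, SNF 1^1
Ȟ^0 = (10 − 5) − 0 = 5, so Ȟ^0 ≅ Z^5
Ȟ^1 = (6 − 1) − 5 = 0, so Ȟ^1 ≅ 0
Ȟ^2 = (1 − 0) − 1 = 0, so Ȟ^2 ≅ 0


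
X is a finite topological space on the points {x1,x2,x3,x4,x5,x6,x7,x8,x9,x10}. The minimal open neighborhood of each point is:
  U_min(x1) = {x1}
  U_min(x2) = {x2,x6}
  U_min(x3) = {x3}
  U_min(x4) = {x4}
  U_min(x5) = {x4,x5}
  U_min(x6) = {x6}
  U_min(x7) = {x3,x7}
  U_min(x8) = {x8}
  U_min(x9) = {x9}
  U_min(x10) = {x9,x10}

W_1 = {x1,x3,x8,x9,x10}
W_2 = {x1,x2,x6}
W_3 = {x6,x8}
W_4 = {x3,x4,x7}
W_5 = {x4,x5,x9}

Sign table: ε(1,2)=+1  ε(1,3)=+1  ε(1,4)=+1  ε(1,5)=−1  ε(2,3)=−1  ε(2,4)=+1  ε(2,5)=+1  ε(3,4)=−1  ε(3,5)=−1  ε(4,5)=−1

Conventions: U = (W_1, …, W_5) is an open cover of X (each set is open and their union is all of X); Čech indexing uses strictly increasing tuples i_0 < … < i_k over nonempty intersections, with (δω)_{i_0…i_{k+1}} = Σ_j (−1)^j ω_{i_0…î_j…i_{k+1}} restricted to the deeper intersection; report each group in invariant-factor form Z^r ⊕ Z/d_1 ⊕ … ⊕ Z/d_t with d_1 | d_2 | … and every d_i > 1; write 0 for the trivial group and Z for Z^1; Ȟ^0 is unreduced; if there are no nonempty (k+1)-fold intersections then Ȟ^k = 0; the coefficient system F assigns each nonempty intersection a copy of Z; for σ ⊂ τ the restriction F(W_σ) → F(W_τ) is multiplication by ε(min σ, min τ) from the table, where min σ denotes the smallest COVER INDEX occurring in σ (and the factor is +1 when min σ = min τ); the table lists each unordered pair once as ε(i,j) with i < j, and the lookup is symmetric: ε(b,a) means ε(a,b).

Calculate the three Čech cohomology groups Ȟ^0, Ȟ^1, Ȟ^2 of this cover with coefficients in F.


cover nerve:
  W12={x1} W13={x8} W14={x3} W15={x9} W23={x6} W45={x4}
C dims 5,6; δ0: rk 5, SNF 1^4·2
Ȟ^0: (5−5)−0=0 ⇒ 0
Ȟ^1: (6−0)−5=1 plus torsion [2] ⇒ Z ⊕ Z/2
Ȟ^2: (0−0)−0=0 ⇒ 0

Ȟ^0(U;F) ≅ 0,  Ȟ^1(U;F) ≅ Z ⊕ Z/2,  Ȟ^2(U;F) ≅ 0


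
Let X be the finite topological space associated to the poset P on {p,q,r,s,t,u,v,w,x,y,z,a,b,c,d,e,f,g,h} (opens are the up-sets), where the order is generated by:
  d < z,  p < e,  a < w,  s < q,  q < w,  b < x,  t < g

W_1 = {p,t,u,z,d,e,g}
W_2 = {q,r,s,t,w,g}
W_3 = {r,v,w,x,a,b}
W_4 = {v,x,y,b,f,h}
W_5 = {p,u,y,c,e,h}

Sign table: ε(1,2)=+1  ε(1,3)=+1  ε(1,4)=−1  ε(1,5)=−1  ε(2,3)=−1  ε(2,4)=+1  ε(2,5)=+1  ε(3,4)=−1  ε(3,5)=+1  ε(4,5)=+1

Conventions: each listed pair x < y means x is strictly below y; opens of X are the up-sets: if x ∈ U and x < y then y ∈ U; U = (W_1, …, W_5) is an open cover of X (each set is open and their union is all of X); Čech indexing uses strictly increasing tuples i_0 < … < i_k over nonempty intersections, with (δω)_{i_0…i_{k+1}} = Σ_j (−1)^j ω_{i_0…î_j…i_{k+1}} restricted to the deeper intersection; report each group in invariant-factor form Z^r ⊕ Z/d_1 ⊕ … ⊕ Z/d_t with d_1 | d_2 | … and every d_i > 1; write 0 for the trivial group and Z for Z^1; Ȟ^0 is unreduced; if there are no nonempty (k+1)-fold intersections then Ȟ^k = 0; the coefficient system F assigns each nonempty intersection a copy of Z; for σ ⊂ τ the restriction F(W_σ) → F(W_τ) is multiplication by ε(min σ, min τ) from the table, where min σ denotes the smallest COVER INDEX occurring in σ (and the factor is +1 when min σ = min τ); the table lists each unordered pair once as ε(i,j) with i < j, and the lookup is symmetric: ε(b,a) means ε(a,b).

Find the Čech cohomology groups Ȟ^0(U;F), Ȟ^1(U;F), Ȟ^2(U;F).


nonempty intersections:
  W12={t,g} W15={p,u,e} W23={r,w} W34={v,x,b} W45={y,h}
C dims 5,5; δ0: rk 5, SNF 1^4·2
Ȟ^0: (5−5)−0=0 ⇒ 0
Ȟ^1: (5−0)−5=0 plus torsion [2] ⇒ Z/2
Ȟ^2: (0−0)−0=0 ⇒ 0

Ȟ^0(U;F) ≅ 0, Ȟ^1(U;F) ≅ Z/2, Ȟ^2(U;F) ≅ 0


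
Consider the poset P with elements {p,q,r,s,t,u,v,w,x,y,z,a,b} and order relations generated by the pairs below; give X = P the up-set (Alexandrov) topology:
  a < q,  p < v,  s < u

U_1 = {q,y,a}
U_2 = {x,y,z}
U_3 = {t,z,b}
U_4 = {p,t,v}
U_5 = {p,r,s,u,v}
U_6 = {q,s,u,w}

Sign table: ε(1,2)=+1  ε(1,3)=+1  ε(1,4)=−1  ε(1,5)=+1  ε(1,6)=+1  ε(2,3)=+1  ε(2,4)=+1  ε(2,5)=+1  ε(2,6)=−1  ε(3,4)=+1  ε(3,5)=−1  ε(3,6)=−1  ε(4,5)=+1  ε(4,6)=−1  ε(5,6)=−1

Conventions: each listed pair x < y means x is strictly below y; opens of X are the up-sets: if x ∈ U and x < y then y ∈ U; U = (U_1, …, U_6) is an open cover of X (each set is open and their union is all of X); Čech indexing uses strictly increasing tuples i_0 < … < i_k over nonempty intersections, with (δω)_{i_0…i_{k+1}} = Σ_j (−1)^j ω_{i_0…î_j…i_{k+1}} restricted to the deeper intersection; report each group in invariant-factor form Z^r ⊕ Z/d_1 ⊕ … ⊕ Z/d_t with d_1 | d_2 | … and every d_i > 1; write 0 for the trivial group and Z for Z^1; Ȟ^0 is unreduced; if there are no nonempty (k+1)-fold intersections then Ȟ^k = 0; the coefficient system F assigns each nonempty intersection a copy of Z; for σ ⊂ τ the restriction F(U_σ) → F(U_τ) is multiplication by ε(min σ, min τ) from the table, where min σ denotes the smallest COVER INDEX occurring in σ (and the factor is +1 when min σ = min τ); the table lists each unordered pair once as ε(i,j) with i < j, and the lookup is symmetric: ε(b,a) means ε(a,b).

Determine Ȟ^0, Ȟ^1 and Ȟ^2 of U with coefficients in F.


cover nerve:
  U12={y} U16={q} U23={z} U34={t} U45={p,v} U56={s,u}
C dims 6,6; δ0: rk 6, SNF 1^5·2
Ȟ^0: (6−6)−0=0 ⇒ 0
Ȟ^1: (6−0)−6=0 plus torsion [2] ⇒ Z/2
Ȟ^2: (0−0)−0=0 ⇒ 0

Ȟ^0(U;F) ≅ 0; Ȟ^1(U;F) ≅ Z/2; Ȟ^2(U;F) ≅ 0


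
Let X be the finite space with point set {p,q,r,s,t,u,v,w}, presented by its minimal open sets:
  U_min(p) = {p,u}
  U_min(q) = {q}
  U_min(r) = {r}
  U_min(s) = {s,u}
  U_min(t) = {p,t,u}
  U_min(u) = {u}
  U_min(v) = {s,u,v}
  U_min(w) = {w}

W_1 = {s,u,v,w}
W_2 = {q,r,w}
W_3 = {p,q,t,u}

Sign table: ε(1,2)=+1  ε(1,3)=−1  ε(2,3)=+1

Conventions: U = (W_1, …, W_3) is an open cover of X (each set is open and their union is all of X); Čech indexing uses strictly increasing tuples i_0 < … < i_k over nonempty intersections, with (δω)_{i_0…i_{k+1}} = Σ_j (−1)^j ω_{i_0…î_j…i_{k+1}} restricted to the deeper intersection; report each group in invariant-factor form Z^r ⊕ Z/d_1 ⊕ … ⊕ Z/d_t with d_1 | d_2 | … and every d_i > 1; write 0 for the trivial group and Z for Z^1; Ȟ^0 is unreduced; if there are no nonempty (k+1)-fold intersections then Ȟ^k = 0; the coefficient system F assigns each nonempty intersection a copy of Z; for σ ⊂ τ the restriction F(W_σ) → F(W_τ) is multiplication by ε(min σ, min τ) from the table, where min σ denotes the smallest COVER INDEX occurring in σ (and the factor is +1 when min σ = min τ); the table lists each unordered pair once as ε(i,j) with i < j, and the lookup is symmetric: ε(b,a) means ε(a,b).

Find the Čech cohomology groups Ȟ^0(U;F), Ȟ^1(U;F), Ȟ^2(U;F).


Ȟ^0 ≅ 0, Ȟ^1 ≅ Z/2 and Ȟ^2 ≅ 0

nerve of the cover:
  W12={w} W13={u} W23={q}
C dims 3,3; δ0: rk 3, SNF 1^2·2
Ȟ^0 = (3 − 3) − 0 = 0, so Ȟ^0 ≅ 0
Ȟ^1 = (3 − 0) − 3 = 0 plus torsion [2], so Ȟ^1 ≅ Z/2
Ȟ^2 = (0 − 0) − 0 = 0, so Ȟ^2 ≅ 0


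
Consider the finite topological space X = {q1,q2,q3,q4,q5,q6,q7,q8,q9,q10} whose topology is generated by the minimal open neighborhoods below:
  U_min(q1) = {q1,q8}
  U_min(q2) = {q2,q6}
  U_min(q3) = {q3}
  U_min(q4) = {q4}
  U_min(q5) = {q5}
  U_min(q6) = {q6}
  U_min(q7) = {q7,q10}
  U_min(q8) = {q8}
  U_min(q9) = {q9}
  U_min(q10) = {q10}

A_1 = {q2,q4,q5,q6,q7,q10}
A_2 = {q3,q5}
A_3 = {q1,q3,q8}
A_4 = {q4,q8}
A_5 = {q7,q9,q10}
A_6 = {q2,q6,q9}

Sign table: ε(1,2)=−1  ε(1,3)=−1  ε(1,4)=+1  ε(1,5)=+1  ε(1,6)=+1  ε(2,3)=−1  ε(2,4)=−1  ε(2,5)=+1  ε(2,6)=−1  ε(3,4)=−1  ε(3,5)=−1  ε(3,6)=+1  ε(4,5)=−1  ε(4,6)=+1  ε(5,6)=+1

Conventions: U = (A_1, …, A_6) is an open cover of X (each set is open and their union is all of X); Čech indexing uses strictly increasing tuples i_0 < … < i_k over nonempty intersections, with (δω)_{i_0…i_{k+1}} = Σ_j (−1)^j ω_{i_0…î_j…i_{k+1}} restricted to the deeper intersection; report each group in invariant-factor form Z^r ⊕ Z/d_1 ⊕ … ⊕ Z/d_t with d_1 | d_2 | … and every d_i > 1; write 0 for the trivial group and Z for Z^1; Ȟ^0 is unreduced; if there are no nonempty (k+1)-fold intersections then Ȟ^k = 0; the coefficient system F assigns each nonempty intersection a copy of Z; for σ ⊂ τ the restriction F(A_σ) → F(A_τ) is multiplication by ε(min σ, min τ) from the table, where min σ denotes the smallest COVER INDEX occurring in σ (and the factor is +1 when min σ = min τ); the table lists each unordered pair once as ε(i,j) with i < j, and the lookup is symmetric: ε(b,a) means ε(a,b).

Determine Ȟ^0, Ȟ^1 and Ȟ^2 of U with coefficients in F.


intersection data:
  A12={q5} A14={q4} A15={q7,q10} A16={q2,q6} A23={q3} A34={q8} A56={q9}
C dims 6,7; δ0: rk 6, SNF 1^5·2
Ȟ^0 = (6 − 6) − 0 = 0, so Ȟ^0 ≅ 0
Ȟ^1 = (7 − 0) − 6 = 1 plus torsion [2], so Ȟ^1 ≅ Z ⊕ Z/2
Ȟ^2 = (0 − 0) − 0 = 0, so Ȟ^2 ≅ 0

Ȟ^0 ≅ 0; Ȟ^1 ≅ Z ⊕ Z/2; Ȟ^2 ≅ 0


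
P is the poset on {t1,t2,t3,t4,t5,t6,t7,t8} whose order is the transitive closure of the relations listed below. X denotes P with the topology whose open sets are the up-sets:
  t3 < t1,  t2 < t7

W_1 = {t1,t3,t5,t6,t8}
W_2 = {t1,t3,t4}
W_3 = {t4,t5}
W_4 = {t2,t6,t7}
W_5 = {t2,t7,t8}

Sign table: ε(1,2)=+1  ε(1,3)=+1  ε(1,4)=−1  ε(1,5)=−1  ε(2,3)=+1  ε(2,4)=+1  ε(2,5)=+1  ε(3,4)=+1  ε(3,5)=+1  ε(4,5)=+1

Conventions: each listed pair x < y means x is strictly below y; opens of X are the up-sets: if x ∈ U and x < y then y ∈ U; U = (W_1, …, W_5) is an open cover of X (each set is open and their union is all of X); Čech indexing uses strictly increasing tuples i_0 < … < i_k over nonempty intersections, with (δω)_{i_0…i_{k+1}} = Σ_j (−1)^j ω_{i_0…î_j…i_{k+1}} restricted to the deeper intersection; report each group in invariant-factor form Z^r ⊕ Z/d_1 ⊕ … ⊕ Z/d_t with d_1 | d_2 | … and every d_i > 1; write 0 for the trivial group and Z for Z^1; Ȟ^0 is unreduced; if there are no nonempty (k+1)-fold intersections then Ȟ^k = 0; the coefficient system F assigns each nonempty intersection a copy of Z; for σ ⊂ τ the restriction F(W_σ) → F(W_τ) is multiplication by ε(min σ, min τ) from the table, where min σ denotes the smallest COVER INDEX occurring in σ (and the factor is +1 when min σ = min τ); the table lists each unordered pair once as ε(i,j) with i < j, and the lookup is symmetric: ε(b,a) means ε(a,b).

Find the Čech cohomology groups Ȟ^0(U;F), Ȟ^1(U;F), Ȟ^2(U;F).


Ȟ^0 = Z, Ȟ^1 = Z^2, Ȟ^2 = 0

nonempty intersections:
  W12={t1,t3} W13={t5} W14={t6} W15={t8} W23={t4} W45={t2,t7}
C dims 5,6; δ0: rk 4, SNF 1^4
Ȟ^0: (5−4)−0=1 ⇒ Z
Ȟ^1: (6−0)−4=2 ⇒ Z^2
Ȟ^2: (0−0)−0=0 ⇒ 0


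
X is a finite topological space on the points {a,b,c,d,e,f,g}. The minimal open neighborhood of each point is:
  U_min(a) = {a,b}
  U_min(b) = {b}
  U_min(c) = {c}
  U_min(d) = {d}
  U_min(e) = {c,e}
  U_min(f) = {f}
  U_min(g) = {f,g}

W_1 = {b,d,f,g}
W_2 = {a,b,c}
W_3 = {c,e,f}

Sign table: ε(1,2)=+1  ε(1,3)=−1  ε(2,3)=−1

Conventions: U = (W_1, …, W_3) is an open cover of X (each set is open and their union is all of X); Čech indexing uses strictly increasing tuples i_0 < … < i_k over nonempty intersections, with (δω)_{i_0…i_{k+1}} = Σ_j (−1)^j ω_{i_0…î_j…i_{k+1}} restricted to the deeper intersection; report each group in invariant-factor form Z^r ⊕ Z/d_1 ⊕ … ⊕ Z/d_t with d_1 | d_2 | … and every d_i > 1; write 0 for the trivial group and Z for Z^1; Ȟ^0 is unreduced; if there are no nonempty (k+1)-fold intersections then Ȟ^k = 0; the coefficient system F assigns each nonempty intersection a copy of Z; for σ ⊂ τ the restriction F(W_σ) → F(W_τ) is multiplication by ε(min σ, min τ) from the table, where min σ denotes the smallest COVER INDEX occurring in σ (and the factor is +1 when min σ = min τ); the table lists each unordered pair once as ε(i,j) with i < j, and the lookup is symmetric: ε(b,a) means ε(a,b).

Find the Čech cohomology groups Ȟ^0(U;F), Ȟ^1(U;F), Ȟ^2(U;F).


Ȟ^0(U;F) ≅ Z, Ȟ^1(U;F) ≅ Z and Ȟ^2(U;F) ≅ 0

cover nerve:
  W12={b} W13={f} W23={c}
C dims 3,3; δ0: rk 2, SNF 1^2
Ȟ^0: (3−2)−0=1 ⇒ Z
Ȟ^1: (3−0)−2=1 ⇒ Z
Ȟ^2: (0−0)−0=0 ⇒ 0


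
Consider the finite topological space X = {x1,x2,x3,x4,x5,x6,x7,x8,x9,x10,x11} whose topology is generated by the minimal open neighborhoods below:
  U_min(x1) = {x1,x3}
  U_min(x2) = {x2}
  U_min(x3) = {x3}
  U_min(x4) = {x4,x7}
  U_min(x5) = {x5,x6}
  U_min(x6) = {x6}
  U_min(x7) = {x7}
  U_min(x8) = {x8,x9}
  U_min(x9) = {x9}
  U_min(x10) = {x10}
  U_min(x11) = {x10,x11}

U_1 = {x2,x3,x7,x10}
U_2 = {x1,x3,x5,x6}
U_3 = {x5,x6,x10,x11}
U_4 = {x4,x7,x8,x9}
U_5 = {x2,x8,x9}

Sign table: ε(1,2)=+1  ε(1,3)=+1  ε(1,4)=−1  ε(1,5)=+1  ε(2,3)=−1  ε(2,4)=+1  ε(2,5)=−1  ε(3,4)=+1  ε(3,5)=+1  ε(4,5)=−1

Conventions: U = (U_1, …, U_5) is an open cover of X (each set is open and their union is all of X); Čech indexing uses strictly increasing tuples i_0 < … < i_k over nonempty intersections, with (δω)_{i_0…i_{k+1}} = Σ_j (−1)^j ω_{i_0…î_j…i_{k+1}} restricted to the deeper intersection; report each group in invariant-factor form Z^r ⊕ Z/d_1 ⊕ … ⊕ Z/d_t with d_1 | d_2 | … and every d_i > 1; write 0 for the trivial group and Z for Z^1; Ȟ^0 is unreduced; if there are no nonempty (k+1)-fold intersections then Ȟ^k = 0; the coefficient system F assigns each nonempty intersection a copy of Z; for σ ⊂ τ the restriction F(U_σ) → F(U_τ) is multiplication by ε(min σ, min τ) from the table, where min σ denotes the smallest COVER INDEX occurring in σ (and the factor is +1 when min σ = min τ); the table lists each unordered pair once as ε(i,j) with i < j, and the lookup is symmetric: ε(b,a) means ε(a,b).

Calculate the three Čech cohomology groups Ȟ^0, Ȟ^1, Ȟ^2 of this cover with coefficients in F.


nerve of the cover:
  U12={x3} U13={x10} U14={x7} U15={x2} U23={x5,x6} U45={x8,x9}
C dims 5,6; δ0: rk 5, SNF 1^4·2
Ȟ^0 = (5 − 5) − 0 = 0, so Ȟ^0 ≅ 0
Ȟ^1 = (6 − 0) − 5 = 1 plus torsion [2], so Ȟ^1 ≅ Z ⊕ Z/2
Ȟ^2 = (0 − 0) − 0 = 0, so Ȟ^2 ≅ 0

Ȟ^0(U;F) ≅ 0,  Ȟ^1(U;F) ≅ Z ⊕ Z/2,  Ȟ^2(U;F) ≅ 0


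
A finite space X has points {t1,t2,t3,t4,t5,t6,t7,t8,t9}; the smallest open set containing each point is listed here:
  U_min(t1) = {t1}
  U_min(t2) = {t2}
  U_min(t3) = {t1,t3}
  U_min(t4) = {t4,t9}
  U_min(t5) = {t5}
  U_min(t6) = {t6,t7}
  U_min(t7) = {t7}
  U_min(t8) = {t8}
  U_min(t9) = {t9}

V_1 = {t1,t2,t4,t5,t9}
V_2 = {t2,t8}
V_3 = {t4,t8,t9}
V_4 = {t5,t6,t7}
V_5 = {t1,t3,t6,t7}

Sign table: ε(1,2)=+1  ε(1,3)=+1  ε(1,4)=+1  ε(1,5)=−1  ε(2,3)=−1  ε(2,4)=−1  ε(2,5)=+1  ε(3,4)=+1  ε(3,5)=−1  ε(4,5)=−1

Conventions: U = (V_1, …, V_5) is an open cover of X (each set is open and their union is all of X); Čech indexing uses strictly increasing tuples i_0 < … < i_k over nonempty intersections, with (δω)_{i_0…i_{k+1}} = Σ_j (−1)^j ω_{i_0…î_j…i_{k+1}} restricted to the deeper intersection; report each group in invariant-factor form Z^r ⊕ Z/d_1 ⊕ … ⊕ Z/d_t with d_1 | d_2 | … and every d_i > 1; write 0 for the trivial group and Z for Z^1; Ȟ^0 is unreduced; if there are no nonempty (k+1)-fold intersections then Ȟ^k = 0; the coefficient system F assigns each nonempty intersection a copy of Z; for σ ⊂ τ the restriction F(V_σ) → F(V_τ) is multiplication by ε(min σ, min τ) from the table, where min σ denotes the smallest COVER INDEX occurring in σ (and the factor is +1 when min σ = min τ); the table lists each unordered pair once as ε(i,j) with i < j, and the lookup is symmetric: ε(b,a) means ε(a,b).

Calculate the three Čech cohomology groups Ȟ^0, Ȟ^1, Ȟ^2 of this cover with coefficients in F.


Ȟ^0 = 0, Ȟ^1 = Z ⊕ Z/2, Ȟ^2 = 0

cover nerve:
  V12={t2} V13={t4,t9} V14={t5} V15={t1} V23={t8} V45={t6,t7}
C dims 5,6; δ0: rk 5, SNF 1^4·2
Ȟ^0: (5−5)−0=0 ⇒ 0
Ȟ^1: (6−0)−5=1 plus torsion [2] ⇒ Z ⊕ Z/2
Ȟ^2: (0−0)−0=0 ⇒ 0


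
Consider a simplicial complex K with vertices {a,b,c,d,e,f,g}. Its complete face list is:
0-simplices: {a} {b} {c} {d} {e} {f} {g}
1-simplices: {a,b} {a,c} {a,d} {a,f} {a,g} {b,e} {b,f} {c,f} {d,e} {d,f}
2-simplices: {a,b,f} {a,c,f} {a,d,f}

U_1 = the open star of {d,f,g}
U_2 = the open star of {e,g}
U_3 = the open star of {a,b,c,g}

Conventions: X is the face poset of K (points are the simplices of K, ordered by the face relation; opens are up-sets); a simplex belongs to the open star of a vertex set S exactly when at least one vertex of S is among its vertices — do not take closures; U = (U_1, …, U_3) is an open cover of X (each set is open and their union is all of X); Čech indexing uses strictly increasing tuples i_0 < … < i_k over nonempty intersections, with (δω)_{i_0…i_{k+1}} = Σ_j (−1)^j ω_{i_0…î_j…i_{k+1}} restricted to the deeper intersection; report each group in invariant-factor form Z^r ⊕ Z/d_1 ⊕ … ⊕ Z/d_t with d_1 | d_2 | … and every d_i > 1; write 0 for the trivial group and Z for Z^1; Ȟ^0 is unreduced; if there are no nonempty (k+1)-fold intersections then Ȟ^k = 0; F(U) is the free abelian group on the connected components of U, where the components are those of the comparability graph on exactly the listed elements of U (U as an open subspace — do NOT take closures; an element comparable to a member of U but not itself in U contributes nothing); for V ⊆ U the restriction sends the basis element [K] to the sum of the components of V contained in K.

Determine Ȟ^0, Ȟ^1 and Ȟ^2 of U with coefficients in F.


Ȟ^0(U;F) ≅ Z, Ȟ^1(U;F) ≅ Z, Ȟ^2(U;F) ≅ 0

nonempty intersections:
  U1={{d},{f},{g},{a,d},{a,f},{a,g},{b,f},{c,f},{d,e},{d,f},{a,b,f},{a,c,f},{a,d,f}} U2={{e},{g},{a,g},{b,e},{d,e}} U3={{a},{b},{c},{g},{a,b},{a,c},{a,d},{a,f},{a,g},{b,e},{b,f},{c,f},{a,b,f},{a,c,f},{a,d,f}}
  U12={{g},{a,g},{d,e}} U13={{g},{a,d},{a,f},{a,g},{b,f},{c,f},{a,b,f},{a,c,f},{a,d,f}} U23={{g},{a,g},{b,e}}
  U123={{g},{a,g}}
components per intersection:
  U1: {{d},{f},{a,d},{a,f},{b,f},{c,f},{d,e},{d,f},{a,b,f},{a,c,f},{a,d,f}} {{g},{a,g}}
  U2: {{e},{b,e},{d,e}} {{g},{a,g}}
  U3: {{a},{b},{c},{g},{a,b},{a,c},{a,d},{a,f},{a,g},{b,e},{b,f},{c,f},{a,b,f},{a,c,f},{a,d,f}}
  U12: {{g},{a,g}} {{d,e}}
  U13: {{g},{a,g}} {{a,d},{a,f},{b,f},{c,f},{a,b,f},{a,c,f},{a,d,f}}
  U23: {{g},{a,g}} {{b,e}}
  U123: {{g},{a,g}}
C dims 5,6,1; δ0: rk 4, SNF 1^4; δ1: rk 1, SNF 1^1
Ȟ^0: (5−4)−0=1 ⇒ Z
Ȟ^1: (6−1)−4=1 ⇒ Z
Ȟ^2: (1−0)−1=0 ⇒ 0


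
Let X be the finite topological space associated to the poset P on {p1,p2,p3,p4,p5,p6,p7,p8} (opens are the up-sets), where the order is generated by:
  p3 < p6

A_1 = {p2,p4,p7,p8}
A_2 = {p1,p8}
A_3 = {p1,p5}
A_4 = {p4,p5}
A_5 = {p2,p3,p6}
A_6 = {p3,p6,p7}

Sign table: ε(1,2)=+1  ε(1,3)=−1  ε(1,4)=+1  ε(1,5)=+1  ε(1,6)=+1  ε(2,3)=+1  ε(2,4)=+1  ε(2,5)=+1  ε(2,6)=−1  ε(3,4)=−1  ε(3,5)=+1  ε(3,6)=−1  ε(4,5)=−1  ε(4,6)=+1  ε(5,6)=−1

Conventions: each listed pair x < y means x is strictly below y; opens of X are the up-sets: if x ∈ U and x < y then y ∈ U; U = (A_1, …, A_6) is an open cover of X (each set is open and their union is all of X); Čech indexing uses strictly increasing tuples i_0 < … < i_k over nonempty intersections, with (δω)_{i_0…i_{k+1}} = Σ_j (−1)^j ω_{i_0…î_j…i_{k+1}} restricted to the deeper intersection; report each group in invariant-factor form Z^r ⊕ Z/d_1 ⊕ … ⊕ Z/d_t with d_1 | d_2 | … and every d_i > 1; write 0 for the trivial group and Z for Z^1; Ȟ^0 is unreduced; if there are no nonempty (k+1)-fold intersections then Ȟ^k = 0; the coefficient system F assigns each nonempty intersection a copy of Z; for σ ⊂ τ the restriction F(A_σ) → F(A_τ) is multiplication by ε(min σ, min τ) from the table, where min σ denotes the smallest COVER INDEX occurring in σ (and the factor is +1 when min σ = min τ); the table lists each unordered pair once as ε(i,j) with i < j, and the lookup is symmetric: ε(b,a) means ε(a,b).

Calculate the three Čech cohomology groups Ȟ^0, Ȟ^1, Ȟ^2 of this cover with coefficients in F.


nonempty intersections:
  A12={p8} A14={p4} A15={p2} A16={p7} A23={p1} A34={p5} A56={p3,p6}
C dims 6,7; δ0: rk 6, SNF 1^5·2
Ȟ^0: (6−6)−0=0 ⇒ 0
Ȟ^1: (7−0)−6=1 plus torsion [2] ⇒ Z ⊕ Z/2
Ȟ^2: (0−0)−0=0 ⇒ 0

Ȟ^0(U;F) ≅ 0, Ȟ^1(U;F) ≅ Z ⊕ Z/2 and Ȟ^2(U;F) ≅ 0


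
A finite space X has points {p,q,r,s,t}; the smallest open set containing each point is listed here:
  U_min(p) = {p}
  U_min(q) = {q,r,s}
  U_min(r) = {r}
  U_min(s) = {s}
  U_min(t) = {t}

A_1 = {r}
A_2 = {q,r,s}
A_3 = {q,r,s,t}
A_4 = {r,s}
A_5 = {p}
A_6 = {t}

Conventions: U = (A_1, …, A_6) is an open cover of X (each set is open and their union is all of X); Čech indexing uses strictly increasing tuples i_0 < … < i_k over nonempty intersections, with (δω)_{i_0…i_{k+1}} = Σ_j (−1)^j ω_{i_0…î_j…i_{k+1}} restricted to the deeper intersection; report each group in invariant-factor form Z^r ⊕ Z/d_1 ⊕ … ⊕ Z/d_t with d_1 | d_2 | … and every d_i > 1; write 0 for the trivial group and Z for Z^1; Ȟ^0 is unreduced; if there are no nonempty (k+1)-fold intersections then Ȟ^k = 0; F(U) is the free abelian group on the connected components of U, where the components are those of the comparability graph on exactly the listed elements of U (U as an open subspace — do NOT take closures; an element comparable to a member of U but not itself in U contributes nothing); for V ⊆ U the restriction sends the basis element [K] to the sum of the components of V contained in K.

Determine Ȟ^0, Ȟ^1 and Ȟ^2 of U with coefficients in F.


cover nerve:
  A12={r} A13={r} A14={r} A23={q,r,s} A24={r,s} A34={r,s} A36={t}
  A123={r} A124={r} A134={r} A234={r,s}
  A1234={r}
components per intersection:
  A1: {r}
  A2: {q,r,s}
  A3: {q,r,s} {t}
  A4: {r} {s}
  A5: {p}
  A6: {t}
  A12: {r}
  A13: {r}
  A14: {r}
  A23: {q,r,s}
  A24: {r} {s}
  A34: {r} {s}
  A36: {t}
  A123: {r}
  A124: {r}
  A134: {r}
  A234: {r} {s}
  A1234: {r}
C dims 8,9,5,1; δ0: rk 5, SNF 1^5; δ1: rk 4, SNF 1^4; δ2: rk 1, SNF 1^1
Ȟ^0: (8−5)−0=3 ⇒ Z^3
Ȟ^1: (9−4)−5=0 ⇒ 0
Ȟ^2: (5−1)−4=0 ⇒ 0

Ȟ^0 = Z^3, Ȟ^1 = 0, Ȟ^2 = 0


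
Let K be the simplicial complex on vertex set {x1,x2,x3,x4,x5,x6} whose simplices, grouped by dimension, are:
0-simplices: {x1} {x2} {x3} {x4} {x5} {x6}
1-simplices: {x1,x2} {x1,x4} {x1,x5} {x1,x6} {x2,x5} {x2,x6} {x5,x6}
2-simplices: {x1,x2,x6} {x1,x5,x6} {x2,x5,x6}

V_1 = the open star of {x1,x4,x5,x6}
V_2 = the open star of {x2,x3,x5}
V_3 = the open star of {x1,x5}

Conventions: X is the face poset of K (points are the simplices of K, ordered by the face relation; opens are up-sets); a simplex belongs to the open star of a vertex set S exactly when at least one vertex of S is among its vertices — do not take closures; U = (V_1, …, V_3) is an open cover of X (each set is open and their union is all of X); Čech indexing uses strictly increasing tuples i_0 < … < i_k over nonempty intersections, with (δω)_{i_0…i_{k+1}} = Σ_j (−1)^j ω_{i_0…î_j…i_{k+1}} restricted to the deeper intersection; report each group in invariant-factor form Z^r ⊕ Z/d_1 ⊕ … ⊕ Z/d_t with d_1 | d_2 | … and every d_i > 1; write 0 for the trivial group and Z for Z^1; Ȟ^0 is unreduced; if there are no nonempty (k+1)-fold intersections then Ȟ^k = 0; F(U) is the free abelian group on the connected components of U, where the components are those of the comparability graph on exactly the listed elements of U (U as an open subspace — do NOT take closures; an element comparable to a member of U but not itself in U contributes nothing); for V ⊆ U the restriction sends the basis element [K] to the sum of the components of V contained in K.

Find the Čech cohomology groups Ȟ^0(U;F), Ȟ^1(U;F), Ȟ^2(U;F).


Ȟ^0(U;F) ≅ Z^2; Ȟ^1(U;F) ≅ 0; Ȟ^2(U;F) ≅ 0

intersection data:
  V1={{x1},{x4},{x5},{x6},{x1,x2},{x1,x4},{x1,x5},{x1,x6},{x2,x5},{x2,x6},{x5,x6},{x1,x2,x6},{x1,x5,x6},{x2,x5,x6}} V2={{x2},{x3},{x5},{x1,x2},{x1,x5},{x2,x5},{x2,x6},{x5,x6},{x1,x2,x6},{x1,x5,x6},{x2,x5,x6}} V3={{x1},{x5},{x1,x2},{x1,x4},{x1,x5},{x1,x6},{x2,x5},{x5,x6},{x1,x2,x6},{x1,x5,x6},{x2,x5,x6}}
  V12={{x5},{x1,x2},{x1,x5},{x2,x5},{x2,x6},{x5,x6},{x1,x2,x6},{x1,x5,x6},{x2,x5,x6}} V13={{x1},{x5},{x1,x2},{x1,x4},{x1,x5},{x1,x6},{x2,x5},{x5,x6},{x1,x2,x6},{x1,x5,x6},{x2,x5,x6}} V23={{x5},{x1,x2},{x1,x5},{x2,x5},{x5,x6},{x1,x2,x6},{x1,x5,x6},{x2,x5,x6}}
  V123={{x5},{x1,x2},{x1,x5},{x2,x5},{x5,x6},{x1,x2,x6},{x1,x5,x6},{x2,x5,x6}}
components per intersection:
  V1: {{x1},{x4},{x5},{x6},{x1,x2},{x1,x4},{x1,x5},{x1,x6},{x2,x5},{x2,x6},{x5,x6},{x1,x2,x6},{x1,x5,x6},{x2,x5,x6}}
  V2: {{x2},{x5},{x1,x2},{x1,x5},{x2,x5},{x2,x6},{x5,x6},{x1,x2,x6},{x1,x5,x6},{x2,x5,x6}} {{x3}}
  V3: {{x1},{x5},{x1,x2},{x1,x4},{x1,x5},{x1,x6},{x2,x5},{x5,x6},{x1,x2,x6},{x1,x5,x6},{x2,x5,x6}}
  V12: {{x5},{x1,x2},{x1,x5},{x2,x5},{x2,x6},{x5,x6},{x1,x2,x6},{x1,x5,x6},{x2,x5,x6}}
  V13: {{x1},{x5},{x1,x2},{x1,x4},{x1,x5},{x1,x6},{x2,x5},{x5,x6},{x1,x2,x6},{x1,x5,x6},{x2,x5,x6}}
  V23: {{x5},{x1,x5},{x2,x5},{x5,x6},{x1,x5,x6},{x2,x5,x6}} {{x1,x2},{x1,x2,x6}}
  V123: {{x5},{x1,x5},{x2,x5},{x5,x6},{x1,x5,x6},{x2,x5,x6}} {{x1,x2},{x1,x2,x6}}
C dims 4,4,2; δ0: rk 2, SNF 1^2; δ1: rk 2, SNF 1^2
Ȟ^0 = (4 − 2) − 0 = 2, so Ȟ^0 ≅ Z^2
Ȟ^1 = (4 − 2) − 2 = 0, so Ȟ^1 ≅ 0
Ȟ^2 = (2 − 0) − 2 = 0, so Ȟ^2 ≅ 0


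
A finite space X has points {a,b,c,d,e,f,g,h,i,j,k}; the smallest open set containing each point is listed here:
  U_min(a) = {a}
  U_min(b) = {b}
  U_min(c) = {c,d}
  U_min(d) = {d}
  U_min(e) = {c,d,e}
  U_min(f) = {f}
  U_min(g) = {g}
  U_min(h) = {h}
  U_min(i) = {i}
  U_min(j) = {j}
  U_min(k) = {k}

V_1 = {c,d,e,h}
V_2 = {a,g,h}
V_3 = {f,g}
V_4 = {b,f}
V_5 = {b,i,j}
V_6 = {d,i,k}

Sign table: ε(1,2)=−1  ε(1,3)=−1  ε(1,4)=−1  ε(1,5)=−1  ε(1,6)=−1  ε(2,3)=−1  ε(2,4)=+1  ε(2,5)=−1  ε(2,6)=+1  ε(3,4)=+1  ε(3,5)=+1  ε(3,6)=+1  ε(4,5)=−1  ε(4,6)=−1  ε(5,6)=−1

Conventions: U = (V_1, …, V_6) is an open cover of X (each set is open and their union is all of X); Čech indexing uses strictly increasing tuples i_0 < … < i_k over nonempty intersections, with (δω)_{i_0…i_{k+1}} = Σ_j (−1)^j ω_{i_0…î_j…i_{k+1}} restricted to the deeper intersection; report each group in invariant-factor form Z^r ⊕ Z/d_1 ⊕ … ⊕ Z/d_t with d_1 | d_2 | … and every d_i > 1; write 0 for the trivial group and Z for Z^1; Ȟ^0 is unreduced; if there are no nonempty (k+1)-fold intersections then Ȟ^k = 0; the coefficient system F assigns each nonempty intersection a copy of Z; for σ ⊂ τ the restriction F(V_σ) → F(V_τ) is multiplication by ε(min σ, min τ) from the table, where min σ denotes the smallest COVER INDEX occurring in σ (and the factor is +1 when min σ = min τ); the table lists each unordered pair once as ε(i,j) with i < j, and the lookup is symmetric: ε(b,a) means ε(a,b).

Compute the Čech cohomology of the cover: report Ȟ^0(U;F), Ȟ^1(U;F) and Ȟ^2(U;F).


Ȟ^0(U;F) ≅ 0,  Ȟ^1(U;F) ≅ Z/2,  Ȟ^2(U;F) ≅ 0

nerve of the cover:
  V12={h} V16={d} V23={g} V34={f} V45={b} V56={i}
C dims 6,6; δ0: rk 6, SNF 1^5·2
Ȟ^0 = (6 − 6) − 0 = 0, so Ȟ^0 ≅ 0
Ȟ^1 = (6 − 0) − 6 = 0 plus torsion [2], so Ȟ^1 ≅ Z/2
Ȟ^2 = (0 − 0) − 0 = 0, so Ȟ^2 ≅ 0


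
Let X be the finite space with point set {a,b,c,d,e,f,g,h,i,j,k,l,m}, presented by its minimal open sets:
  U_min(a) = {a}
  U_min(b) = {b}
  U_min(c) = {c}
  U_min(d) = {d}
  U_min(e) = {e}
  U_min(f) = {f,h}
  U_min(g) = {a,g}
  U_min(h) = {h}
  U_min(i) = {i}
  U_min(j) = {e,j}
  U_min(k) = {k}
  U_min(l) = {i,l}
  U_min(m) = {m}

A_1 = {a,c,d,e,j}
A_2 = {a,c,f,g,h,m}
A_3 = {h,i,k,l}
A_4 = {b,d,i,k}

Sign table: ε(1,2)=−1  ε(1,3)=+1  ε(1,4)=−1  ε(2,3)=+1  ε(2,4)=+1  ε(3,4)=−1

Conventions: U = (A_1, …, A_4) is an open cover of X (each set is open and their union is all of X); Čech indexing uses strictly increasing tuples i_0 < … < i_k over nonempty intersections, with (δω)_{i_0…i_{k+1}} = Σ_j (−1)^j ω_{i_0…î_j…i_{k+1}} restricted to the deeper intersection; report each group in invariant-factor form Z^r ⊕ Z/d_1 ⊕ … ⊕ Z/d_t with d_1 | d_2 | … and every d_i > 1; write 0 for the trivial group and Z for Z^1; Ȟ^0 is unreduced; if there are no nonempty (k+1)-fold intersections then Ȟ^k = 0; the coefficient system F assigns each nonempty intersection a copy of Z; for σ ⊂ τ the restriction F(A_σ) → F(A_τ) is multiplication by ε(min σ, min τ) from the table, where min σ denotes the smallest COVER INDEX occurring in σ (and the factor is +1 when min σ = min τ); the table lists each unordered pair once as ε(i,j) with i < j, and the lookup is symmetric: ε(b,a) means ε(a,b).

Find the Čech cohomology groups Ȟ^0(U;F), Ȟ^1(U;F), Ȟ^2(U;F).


Ȟ^0 ≅ 0, Ȟ^1 ≅ Z/2, Ȟ^2 ≅ 0

nonempty intersections:
  A12={a,c} A14={d} A23={h} A34={i,k}
C dims 4,4; δ0: rk 4, SNF 1^3·2
Ȟ^0: (4−4)−0=0 ⇒ 0
Ȟ^1: (4−0)−4=0 plus torsion [2] ⇒ Z/2
Ȟ^2: (0−0)−0=0 ⇒ 0
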